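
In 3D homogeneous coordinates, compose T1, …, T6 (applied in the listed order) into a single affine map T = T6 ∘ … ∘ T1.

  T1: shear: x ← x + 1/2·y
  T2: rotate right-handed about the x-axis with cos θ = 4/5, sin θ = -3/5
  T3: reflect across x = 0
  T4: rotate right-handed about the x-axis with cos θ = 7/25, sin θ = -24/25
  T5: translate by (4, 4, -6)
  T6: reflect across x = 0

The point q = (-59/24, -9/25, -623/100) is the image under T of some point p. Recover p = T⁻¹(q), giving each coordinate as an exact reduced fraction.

T1 = [1 1/2 0 0; 0 1 0 0; 0 0 1 0; 0 0 0 1]
T2·T1 = [1 1/2 0 0; 0 4/5 3/5 0; 0 -3/5 4/5 0; 0 0 0 1]
T3·…·T1 = [-1 -1/2 0 0; 0 4/5 3/5 0; 0 -3/5 4/5 0; 0 0 0 1]
T4·…·T1 = [-1 -1/2 0 0; 0 -44/125 117/125 0; 0 -117/125 -44/125 0; 0 0 0 1]
T5·…·T1 = [-1 -1/2 0 4; 0 -44/125 117/125 4; 0 -117/125 -44/125 -6; 0 0 0 1]
T6·…·T1 = [1 1/2 0 -4; 0 -44/125 117/125 4; 0 -117/125 -44/125 -6; 0 0 0 1]
det M = 1; M⁻¹ = [1 22/125 117/250 763/125; 0 -44/125 -117/125 -526/125; 0 117/125 -44/125 -732/125; 0 0 0 1]
M⁻¹ · (-59/24, -9/25, -623/100)ᵀ = (2/3, 7/4, -4)ᵀ

p = (2/3, 7/4, -4)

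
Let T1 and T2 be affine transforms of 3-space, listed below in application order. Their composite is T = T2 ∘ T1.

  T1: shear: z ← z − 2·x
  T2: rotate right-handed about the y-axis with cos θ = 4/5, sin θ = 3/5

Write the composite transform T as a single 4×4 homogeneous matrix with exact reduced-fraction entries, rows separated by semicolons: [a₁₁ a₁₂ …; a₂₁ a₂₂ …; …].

T = [-2/5 0 3/5 0; 0 1 0 0; -11/5 0 4/5 0; 0 0 0 1]

T1 = [1 0 0 0; 0 1 0 0; -2 0 1 0; 0 0 0 1]
T2·T1 = [-2/5 0 3/5 0; 0 1 0 0; -11/5 0 4/5 0; 0 0 0 1]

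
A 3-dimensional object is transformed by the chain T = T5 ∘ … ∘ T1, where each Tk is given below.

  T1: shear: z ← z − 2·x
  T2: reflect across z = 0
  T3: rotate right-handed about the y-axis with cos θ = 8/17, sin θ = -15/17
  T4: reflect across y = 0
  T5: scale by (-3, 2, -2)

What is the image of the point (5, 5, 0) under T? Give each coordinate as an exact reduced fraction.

T(p) = (330/17, -10, -310/17)

T1 shear: z ← z − 2·x: (5, 5, 0) → (5, 5, -10)
T2 reflect across z = 0: (5, 5, -10) → (5, 5, 10)
T3 rotate right-handed about the y-axis with cos θ = 8/17, sin θ = -15/17: (5, 5, 10) → (-110/17, 5, 155/17)
T4 reflect across y = 0: (-110/17, 5, 155/17) → (-110/17, -5, 155/17)
T5 scale by (-3, 2, -2): (-110/17, -5, 155/17) → (330/17, -10, -310/17)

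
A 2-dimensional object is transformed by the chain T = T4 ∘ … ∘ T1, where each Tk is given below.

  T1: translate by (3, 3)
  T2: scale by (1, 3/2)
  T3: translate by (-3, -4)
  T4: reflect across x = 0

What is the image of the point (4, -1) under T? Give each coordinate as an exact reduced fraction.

T1 translate by (3, 3): (4, -1) → (7, 2)
T2 scale by (1, 3/2): (7, 2) → (7, 3)
T3 translate by (-3, -4): (7, 3) → (4, -1)
T4 reflect across x = 0: (4, -1) → (-4, -1)

T(p) = (-4, -1)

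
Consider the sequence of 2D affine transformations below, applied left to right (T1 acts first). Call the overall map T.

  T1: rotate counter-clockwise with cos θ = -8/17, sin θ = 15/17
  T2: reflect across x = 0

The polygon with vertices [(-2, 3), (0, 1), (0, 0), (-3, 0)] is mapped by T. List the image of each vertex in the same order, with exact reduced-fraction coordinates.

T1 rotate counter-clockwise with cos θ = -8/17, sin θ = 15/17: (-2, 3) → (-29/17, -54/17); (0, 1) → (-15/17, -8/17); (0, 0) → (0, 0); (-3, 0) → (24/17, -45/17)
T2 reflect across x = 0: (-29/17, -54/17) → (29/17, -54/17); (-15/17, -8/17) → (15/17, -8/17); (0, 0) → (0, 0); (24/17, -45/17) → (-24/17, -45/17)

image vertices: (29/17, -54/17), (15/17, -8/17), (0, 0), (-24/17, -45/17)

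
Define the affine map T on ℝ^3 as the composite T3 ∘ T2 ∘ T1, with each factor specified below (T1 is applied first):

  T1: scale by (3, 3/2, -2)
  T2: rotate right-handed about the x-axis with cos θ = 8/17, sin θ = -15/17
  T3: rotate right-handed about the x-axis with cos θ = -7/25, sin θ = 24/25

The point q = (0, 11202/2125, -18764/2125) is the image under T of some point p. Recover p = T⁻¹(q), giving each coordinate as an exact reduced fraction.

T1 = [3 0 0 0; 0 3/2 0 0; 0 0 -2 0; 0 0 0 1]
T2·T1 = [3 0 0 0; 0 12/17 -30/17 0; 0 -45/34 -16/17 0; 0 0 0 1]
T3·…·T1 = [3 0 0 0; 0 456/425 594/425 0; 0 891/850 -608/425 0; 0 0 0 1]
det M = -9; M⁻¹ = [1/3 0 0 0; 0 608/1275 198/425 0; 0 297/850 -152/425 0; 0 0 0 1]
M⁻¹ · (0, 11202/2125, -18764/2125)ᵀ = (0, -8/5, 5)ᵀ

p = (0, -8/5, 5)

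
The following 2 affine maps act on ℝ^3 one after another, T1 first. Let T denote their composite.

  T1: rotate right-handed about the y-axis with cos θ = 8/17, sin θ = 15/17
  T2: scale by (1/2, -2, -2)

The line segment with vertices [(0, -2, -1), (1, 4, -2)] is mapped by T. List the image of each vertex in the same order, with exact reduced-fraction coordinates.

T1 rotate right-handed about the y-axis with cos θ = 8/17, sin θ = 15/17: (0, -2, -1) → (-15/17, -2, -8/17); (1, 4, -2) → (-22/17, 4, -31/17)
T2 scale by (1/2, -2, -2): (-15/17, -2, -8/17) → (-15/34, 4, 16/17); (-22/17, 4, -31/17) → (-11/17, -8, 62/17)

image vertices: (-15/34, 4, 16/17), (-11/17, -8, 62/17)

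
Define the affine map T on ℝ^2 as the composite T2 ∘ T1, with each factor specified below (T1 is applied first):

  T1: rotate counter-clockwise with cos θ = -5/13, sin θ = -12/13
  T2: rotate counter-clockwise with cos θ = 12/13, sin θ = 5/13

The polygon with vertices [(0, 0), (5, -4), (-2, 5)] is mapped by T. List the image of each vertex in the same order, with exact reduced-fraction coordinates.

image vertices: (0, 0), (-4, -5), (5, 2)

T1 rotate counter-clockwise with cos θ = -5/13, sin θ = -12/13: (0, 0) → (0, 0); (5, -4) → (-73/13, -40/13); (-2, 5) → (70/13, -1/13)
T2 rotate counter-clockwise with cos θ = 12/13, sin θ = 5/13: (0, 0) → (0, 0); (-73/13, -40/13) → (-4, -5); (70/13, -1/13) → (5, 2)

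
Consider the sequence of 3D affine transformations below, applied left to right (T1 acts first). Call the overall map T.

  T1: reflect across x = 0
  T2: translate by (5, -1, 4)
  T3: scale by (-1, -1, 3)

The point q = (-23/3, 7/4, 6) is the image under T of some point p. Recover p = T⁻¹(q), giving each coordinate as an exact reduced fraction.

p = (-8/3, -3/4, -2)

T1 = [-1 0 0 0; 0 1 0 0; 0 0 1 0; 0 0 0 1]
T2·T1 = [-1 0 0 5; 0 1 0 -1; 0 0 1 4; 0 0 0 1]
T3·…·T1 = [1 0 0 -5; 0 -1 0 1; 0 0 3 12; 0 0 0 1]
det M = -3; M⁻¹ = [1 0 0 5; 0 -1 0 1; 0 0 1/3 -4; 0 0 0 1]
M⁻¹ · (-23/3, 7/4, 6)ᵀ = (-8/3, -3/4, -2)ᵀ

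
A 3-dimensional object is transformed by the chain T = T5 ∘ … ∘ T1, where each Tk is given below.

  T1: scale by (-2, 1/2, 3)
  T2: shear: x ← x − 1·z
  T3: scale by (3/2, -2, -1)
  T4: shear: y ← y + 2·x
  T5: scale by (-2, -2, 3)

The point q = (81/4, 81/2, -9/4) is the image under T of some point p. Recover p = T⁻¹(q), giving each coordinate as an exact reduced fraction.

T1 = [-2 0 0 0; 0 1/2 0 0; 0 0 3 0; 0 0 0 1]
T2·T1 = [-2 0 -3 0; 0 1/2 0 0; 0 0 3 0; 0 0 0 1]
T3·…·T1 = [-3 0 -9/2 0; 0 -1 0 0; 0 0 -3 0; 0 0 0 1]
T4·…·T1 = [-3 0 -9/2 0; -6 -1 -9 0; 0 0 -3 0; 0 0 0 1]
T5·…·T1 = [6 0 9 0; 12 2 18 0; 0 0 -9 0; 0 0 0 1]
det M = -108; M⁻¹ = [1/6 0 1/6 0; -1 1/2 0 0; 0 0 -1/9 0; 0 0 0 1]
M⁻¹ · (81/4, 81/2, -9/4)ᵀ = (3, 0, 1/4)ᵀ

p = (3, 0, 1/4)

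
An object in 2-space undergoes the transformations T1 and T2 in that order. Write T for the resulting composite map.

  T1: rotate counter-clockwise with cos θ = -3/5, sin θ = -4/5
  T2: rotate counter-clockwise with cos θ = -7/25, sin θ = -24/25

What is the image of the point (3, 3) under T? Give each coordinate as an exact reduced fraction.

T(p) = (-21/5, 3/5)

T1 rotate counter-clockwise with cos θ = -3/5, sin θ = -4/5: (3, 3) → (3/5, -21/5)
T2 rotate counter-clockwise with cos θ = -7/25, sin θ = -24/25: (3/5, -21/5) → (-21/5, 3/5)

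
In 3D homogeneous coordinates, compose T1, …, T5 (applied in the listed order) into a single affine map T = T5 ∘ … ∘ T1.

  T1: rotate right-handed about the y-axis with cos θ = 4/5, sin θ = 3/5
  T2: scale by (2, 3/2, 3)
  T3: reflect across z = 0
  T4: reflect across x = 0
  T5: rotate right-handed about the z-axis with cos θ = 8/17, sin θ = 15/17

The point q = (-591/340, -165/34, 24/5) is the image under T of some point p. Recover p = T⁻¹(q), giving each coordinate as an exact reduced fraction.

T1 = [4/5 0 3/5 0; 0 1 0 0; -3/5 0 4/5 0; 0 0 0 1]
T2·T1 = [8/5 0 6/5 0; 0 3/2 0 0; -9/5 0 12/5 0; 0 0 0 1]
T3·…·T1 = [8/5 0 6/5 0; 0 3/2 0 0; 9/5 0 -12/5 0; 0 0 0 1]
T4·…·T1 = [-8/5 0 -6/5 0; 0 3/2 0 0; 9/5 0 -12/5 0; 0 0 0 1]
T5·…·T1 = [-64/85 -45/34 -48/85 0; -24/17 12/17 -18/17 0; 9/5 0 -12/5 0; 0 0 0 1]
det M = 9; M⁻¹ = [-16/85 -6/17 1/5 0; -10/17 16/51 0 0; -12/85 -9/34 -4/15 0; 0 0 0 1]
M⁻¹ · (-591/340, -165/34, 24/5)ᵀ = (3, -1/2, 1/4)ᵀ

p = (3, -1/2, 1/4)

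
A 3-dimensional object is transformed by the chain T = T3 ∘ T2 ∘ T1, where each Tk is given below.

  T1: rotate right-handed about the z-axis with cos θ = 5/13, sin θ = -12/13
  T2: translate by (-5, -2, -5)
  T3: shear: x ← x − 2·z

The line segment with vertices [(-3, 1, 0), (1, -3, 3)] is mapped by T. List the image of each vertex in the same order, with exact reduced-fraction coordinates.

image vertices: (62/13, 15/13, -5), (-44/13, -53/13, -2)

T1 rotate right-handed about the z-axis with cos θ = 5/13, sin θ = -12/13: (-3, 1, 0) → (-3/13, 41/13, 0); (1, -3, 3) → (-31/13, -27/13, 3)
T2 translate by (-5, -2, -5): (-3/13, 41/13, 0) → (-68/13, 15/13, -5); (-31/13, -27/13, 3) → (-96/13, -53/13, -2)
T3 shear: x ← x − 2·z: (-68/13, 15/13, -5) → (62/13, 15/13, -5); (-96/13, -53/13, -2) → (-44/13, -53/13, -2)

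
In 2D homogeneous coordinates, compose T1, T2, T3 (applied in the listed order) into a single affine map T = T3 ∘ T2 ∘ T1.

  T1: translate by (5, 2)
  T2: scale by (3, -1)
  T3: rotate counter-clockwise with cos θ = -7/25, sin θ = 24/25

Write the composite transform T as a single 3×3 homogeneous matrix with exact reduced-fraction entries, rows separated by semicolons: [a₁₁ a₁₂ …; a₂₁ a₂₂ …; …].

T = [-21/25 24/25 -57/25; 72/25 7/25 374/25; 0 0 1]

T1 = [1 0 5; 0 1 2; 0 0 1]
T2·T1 = [3 0 15; 0 -1 -2; 0 0 1]
T3·…·T1 = [-21/25 24/25 -57/25; 72/25 7/25 374/25; 0 0 1]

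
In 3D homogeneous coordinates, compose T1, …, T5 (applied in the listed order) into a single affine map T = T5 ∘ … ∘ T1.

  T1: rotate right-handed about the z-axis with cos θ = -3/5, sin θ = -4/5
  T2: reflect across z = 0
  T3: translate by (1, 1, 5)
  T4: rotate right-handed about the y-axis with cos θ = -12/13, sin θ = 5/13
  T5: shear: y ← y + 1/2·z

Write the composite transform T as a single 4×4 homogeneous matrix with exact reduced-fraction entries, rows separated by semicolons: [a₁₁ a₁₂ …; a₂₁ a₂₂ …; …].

T1 = [-3/5 4/5 0 0; -4/5 -3/5 0 0; 0 0 1 0; 0 0 0 1]
T2·T1 = [-3/5 4/5 0 0; -4/5 -3/5 0 0; 0 0 -1 0; 0 0 0 1]
T3·…·T1 = [-3/5 4/5 0 1; -4/5 -3/5 0 1; 0 0 -1 5; 0 0 0 1]
T4·…·T1 = [36/65 -48/65 -5/13 1; -4/5 -3/5 0 1; 3/13 -4/13 12/13 -5; 0 0 0 1]
T5·…·T1 = [36/65 -48/65 -5/13 1; -89/130 -49/65 6/13 -3/2; 3/13 -4/13 12/13 -5; 0 0 0 1]

T = [36/65 -48/65 -5/13 1; -89/130 -49/65 6/13 -3/2; 3/13 -4/13 12/13 -5; 0 0 0 1]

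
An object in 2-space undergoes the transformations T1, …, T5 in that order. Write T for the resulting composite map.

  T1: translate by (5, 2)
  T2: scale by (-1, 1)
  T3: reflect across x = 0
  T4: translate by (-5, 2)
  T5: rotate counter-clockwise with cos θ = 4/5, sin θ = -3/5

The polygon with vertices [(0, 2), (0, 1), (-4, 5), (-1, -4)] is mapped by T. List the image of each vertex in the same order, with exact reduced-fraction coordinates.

T1 translate by (5, 2): (0, 2) → (5, 4); (0, 1) → (5, 3); (-4, 5) → (1, 7); (-1, -4) → (4, -2)
T2 scale by (-1, 1): (5, 4) → (-5, 4); (5, 3) → (-5, 3); (1, 7) → (-1, 7); (4, -2) → (-4, -2)
T3 reflect across x = 0: (-5, 4) → (5, 4); (-5, 3) → (5, 3); (-1, 7) → (1, 7); (-4, -2) → (4, -2)
T4 translate by (-5, 2): (5, 4) → (0, 6); (5, 3) → (0, 5); (1, 7) → (-4, 9); (4, -2) → (-1, 0)
T5 rotate counter-clockwise with cos θ = 4/5, sin θ = -3/5: (0, 6) → (18/5, 24/5); (0, 5) → (3, 4); (-4, 9) → (11/5, 48/5); (-1, 0) → (-4/5, 3/5)

image vertices: (18/5, 24/5), (3, 4), (11/5, 48/5), (-4/5, 3/5)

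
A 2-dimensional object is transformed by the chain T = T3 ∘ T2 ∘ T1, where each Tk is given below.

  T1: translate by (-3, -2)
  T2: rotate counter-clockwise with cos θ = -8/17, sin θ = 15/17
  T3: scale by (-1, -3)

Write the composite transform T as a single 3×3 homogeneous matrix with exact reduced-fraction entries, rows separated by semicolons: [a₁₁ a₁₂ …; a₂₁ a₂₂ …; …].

T1 = [1 0 -3; 0 1 -2; 0 0 1]
T2·T1 = [-8/17 -15/17 54/17; 15/17 -8/17 -29/17; 0 0 1]
T3·…·T1 = [8/17 15/17 -54/17; -45/17 24/17 87/17; 0 0 1]

T = [8/17 15/17 -54/17; -45/17 24/17 87/17; 0 0 1]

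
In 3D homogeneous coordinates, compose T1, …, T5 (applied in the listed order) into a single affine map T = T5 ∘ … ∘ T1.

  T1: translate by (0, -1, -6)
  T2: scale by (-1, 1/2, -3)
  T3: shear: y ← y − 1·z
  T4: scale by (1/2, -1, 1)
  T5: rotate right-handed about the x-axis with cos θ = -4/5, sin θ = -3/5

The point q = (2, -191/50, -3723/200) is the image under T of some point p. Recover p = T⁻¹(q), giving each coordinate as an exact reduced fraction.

T1 = [1 0 0 0; 0 1 0 -1; 0 0 1 -6; 0 0 0 1]
T2·T1 = [-1 0 0 0; 0 1/2 0 -1/2; 0 0 -3 18; 0 0 0 1]
T3·…·T1 = [-1 0 0 0; 0 1/2 3 -37/2; 0 0 -3 18; 0 0 0 1]
T4·…·T1 = [-1/2 0 0 0; 0 -1/2 -3 37/2; 0 0 -3 18; 0 0 0 1]
T5·…·T1 = [-1/2 0 0 0; 0 2/5 3/5 -4; 0 3/10 21/5 -51/2; 0 0 0 1]
det M = -3/4; M⁻¹ = [-2 0 0 0; 0 14/5 -2/5 1; 0 -1/5 4/15 6; 0 0 0 1]
M⁻¹ · (2, -191/50, -3723/200)ᵀ = (-4, -9/4, 9/5)ᵀ

p = (-4, -9/4, 9/5)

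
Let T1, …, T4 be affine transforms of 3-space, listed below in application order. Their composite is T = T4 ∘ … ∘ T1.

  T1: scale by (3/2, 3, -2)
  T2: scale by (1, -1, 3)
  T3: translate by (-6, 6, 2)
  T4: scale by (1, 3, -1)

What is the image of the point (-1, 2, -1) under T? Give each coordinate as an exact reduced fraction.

T1 scale by (3/2, 3, -2): (-1, 2, -1) → (-3/2, 6, 2)
T2 scale by (1, -1, 3): (-3/2, 6, 2) → (-3/2, -6, 6)
T3 translate by (-6, 6, 2): (-3/2, -6, 6) → (-15/2, 0, 8)
T4 scale by (1, 3, -1): (-15/2, 0, 8) → (-15/2, 0, -8)

T(p) = (-15/2, 0, -8)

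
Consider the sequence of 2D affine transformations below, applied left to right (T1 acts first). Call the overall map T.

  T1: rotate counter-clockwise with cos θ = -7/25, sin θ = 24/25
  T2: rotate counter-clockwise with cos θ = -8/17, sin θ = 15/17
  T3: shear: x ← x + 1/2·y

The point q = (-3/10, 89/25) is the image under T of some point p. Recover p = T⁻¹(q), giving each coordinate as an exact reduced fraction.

T1 = [-7/25 -24/25 0; 24/25 -7/25 0; 0 0 1]
T2·T1 = [-304/425 297/425 0; -297/425 -304/425 0; 0 0 1]
T3·…·T1 = [-181/170 29/85 0; -297/425 -304/425 0; 0 0 1]
det M = 1; M⁻¹ = [-304/425 -29/85 0; 297/425 -181/170 0; 0 0 1]
M⁻¹ · (-3/10, 89/25)ᵀ = (-1, -4)ᵀ

p = (-1, -4)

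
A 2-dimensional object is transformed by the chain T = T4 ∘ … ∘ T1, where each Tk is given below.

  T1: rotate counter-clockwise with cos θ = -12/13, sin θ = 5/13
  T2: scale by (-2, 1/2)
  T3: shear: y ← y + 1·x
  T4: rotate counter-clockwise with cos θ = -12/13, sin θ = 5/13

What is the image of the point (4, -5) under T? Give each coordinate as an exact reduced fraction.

T(p) = (-982/169, -802/169)

T1 rotate counter-clockwise with cos θ = -12/13, sin θ = 5/13: (4, -5) → (-23/13, 80/13)
T2 scale by (-2, 1/2): (-23/13, 80/13) → (46/13, 40/13)
T3 shear: y ← y + 1·x: (46/13, 40/13) → (46/13, 86/13)
T4 rotate counter-clockwise with cos θ = -12/13, sin θ = 5/13: (46/13, 86/13) → (-982/169, -802/169)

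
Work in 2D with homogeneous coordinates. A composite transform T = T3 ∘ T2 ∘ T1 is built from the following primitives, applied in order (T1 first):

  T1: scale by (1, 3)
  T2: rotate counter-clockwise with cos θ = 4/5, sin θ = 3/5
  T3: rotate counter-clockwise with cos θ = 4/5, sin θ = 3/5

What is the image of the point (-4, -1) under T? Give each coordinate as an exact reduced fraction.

T1 scale by (1, 3): (-4, -1) → (-4, -3)
T2 rotate counter-clockwise with cos θ = 4/5, sin θ = 3/5: (-4, -3) → (-7/5, -24/5)
T3 rotate counter-clockwise with cos θ = 4/5, sin θ = 3/5: (-7/5, -24/5) → (44/25, -117/25)

T(p) = (44/25, -117/25)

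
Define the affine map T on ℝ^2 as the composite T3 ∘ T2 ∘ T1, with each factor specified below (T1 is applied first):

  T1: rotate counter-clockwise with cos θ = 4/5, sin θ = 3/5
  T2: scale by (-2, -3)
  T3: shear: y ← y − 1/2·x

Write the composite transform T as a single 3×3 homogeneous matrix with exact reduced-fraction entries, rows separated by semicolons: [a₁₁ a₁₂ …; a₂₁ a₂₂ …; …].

T1 = [4/5 -3/5 0; 3/5 4/5 0; 0 0 1]
T2·T1 = [-8/5 6/5 0; -9/5 -12/5 0; 0 0 1]
T3·…·T1 = [-8/5 6/5 0; -1 -3 0; 0 0 1]

T = [-8/5 6/5 0; -1 -3 0; 0 0 1]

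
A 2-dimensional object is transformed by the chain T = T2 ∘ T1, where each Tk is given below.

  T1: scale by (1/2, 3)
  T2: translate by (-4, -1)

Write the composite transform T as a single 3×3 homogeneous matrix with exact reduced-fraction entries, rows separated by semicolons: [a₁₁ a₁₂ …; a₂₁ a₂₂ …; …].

T1 = [1/2 0 0; 0 3 0; 0 0 1]
T2·T1 = [1/2 0 -4; 0 3 -1; 0 0 1]

T = [1/2 0 -4; 0 3 -1; 0 0 1]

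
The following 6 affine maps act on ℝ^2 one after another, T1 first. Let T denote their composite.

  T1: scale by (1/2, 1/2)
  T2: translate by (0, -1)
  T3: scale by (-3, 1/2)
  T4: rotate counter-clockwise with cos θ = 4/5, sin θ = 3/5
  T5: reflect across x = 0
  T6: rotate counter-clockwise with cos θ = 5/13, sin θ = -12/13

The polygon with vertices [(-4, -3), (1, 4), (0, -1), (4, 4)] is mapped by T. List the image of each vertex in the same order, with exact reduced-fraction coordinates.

image vertices: (69/260, 398/65), (3/26, -41/26), (-189/260, 12/65), (-129/130, -386/65)

T1 scale by (1/2, 1/2): (-4, -3) → (-2, -3/2); (1, 4) → (1/2, 2); (0, -1) → (0, -1/2); (4, 4) → (2, 2)
T2 translate by (0, -1): (-2, -3/2) → (-2, -5/2); (1/2, 2) → (1/2, 1); (0, -1/2) → (0, -3/2); (2, 2) → (2, 1)
T3 scale by (-3, 1/2): (-2, -5/2) → (6, -5/4); (1/2, 1) → (-3/2, 1/2); (0, -3/2) → (0, -3/4); (2, 1) → (-6, 1/2)
T4 rotate counter-clockwise with cos θ = 4/5, sin θ = 3/5: (6, -5/4) → (111/20, 13/5); (-3/2, 1/2) → (-3/2, -1/2); (0, -3/4) → (9/20, -3/5); (-6, 1/2) → (-51/10, -16/5)
T5 reflect across x = 0: (111/20, 13/5) → (-111/20, 13/5); (-3/2, -1/2) → (3/2, -1/2); (9/20, -3/5) → (-9/20, -3/5); (-51/10, -16/5) → (51/10, -16/5)
T6 rotate counter-clockwise with cos θ = 5/13, sin θ = -12/13: (-111/20, 13/5) → (69/260, 398/65); (3/2, -1/2) → (3/26, -41/26); (-9/20, -3/5) → (-189/260, 12/65); (51/10, -16/5) → (-129/130, -386/65)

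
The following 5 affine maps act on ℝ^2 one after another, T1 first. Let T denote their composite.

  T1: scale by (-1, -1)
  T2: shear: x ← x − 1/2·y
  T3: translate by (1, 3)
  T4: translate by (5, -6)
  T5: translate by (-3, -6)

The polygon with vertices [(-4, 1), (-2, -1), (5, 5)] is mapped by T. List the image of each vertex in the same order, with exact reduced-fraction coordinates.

T1 scale by (-1, -1): (-4, 1) → (4, -1); (-2, -1) → (2, 1); (5, 5) → (-5, -5)
T2 shear: x ← x − 1/2·y: (4, -1) → (9/2, -1); (2, 1) → (3/2, 1); (-5, -5) → (-5/2, -5)
T3 translate by (1, 3): (9/2, -1) → (11/2, 2); (3/2, 1) → (5/2, 4); (-5/2, -5) → (-3/2, -2)
T4 translate by (5, -6): (11/2, 2) → (21/2, -4); (5/2, 4) → (15/2, -2); (-3/2, -2) → (7/2, -8)
T5 translate by (-3, -6): (21/2, -4) → (15/2, -10); (15/2, -2) → (9/2, -8); (7/2, -8) → (1/2, -14)

image vertices: (15/2, -10), (9/2, -8), (1/2, -14)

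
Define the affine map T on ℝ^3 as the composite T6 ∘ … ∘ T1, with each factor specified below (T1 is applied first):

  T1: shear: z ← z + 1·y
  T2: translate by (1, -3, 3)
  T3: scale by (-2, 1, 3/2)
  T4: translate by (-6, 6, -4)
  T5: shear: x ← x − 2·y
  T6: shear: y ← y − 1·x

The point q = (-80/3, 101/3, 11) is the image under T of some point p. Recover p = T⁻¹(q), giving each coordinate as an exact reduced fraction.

T1 = [1 0 0 0; 0 1 0 0; 0 1 1 0; 0 0 0 1]
T2·T1 = [1 0 0 1; 0 1 0 -3; 0 1 1 3; 0 0 0 1]
T3·…·T1 = [-2 0 0 -2; 0 1 0 -3; 0 3/2 3/2 9/2; 0 0 0 1]
T4·…·T1 = [-2 0 0 -8; 0 1 0 3; 0 3/2 3/2 1/2; 0 0 0 1]
T5·…·T1 = [-2 -2 0 -14; 0 1 0 3; 0 3/2 3/2 1/2; 0 0 0 1]
T6·…·T1 = [-2 -2 0 -14; 2 3 0 17; 0 3/2 3/2 1/2; 0 0 0 1]
det M = -3; M⁻¹ = [-3/2 -1 0 -4; 1 1 0 -3; -1 -1 2/3 8/3; 0 0 0 1]
M⁻¹ · (-80/3, 101/3, 11)ᵀ = (7/3, 4, 3)ᵀ

p = (7/3, 4, 3)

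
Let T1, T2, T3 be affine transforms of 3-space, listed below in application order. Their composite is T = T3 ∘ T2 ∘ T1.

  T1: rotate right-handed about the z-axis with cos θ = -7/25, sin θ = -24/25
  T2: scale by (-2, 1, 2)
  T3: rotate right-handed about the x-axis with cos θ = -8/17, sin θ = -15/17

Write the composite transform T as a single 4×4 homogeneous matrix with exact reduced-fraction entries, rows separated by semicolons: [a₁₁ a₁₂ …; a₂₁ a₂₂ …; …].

T = [14/25 -48/25 0 0; 192/425 56/425 30/17 0; 72/85 21/85 -16/17 0; 0 0 0 1]

T1 = [-7/25 24/25 0 0; -24/25 -7/25 0 0; 0 0 1 0; 0 0 0 1]
T2·T1 = [14/25 -48/25 0 0; -24/25 -7/25 0 0; 0 0 2 0; 0 0 0 1]
T3·…·T1 = [14/25 -48/25 0 0; 192/425 56/425 30/17 0; 72/85 21/85 -16/17 0; 0 0 0 1]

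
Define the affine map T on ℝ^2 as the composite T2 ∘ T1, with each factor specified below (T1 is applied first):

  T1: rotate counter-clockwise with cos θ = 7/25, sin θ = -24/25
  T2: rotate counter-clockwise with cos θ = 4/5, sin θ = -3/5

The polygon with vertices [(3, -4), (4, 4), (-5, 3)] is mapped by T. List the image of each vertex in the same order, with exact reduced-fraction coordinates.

image vertices: (-24/5, -7/5), (292/125, -644/125), (571/125, 453/125)

T1 rotate counter-clockwise with cos θ = 7/25, sin θ = -24/25: (3, -4) → (-3, -4); (4, 4) → (124/25, -68/25); (-5, 3) → (37/25, 141/25)
T2 rotate counter-clockwise with cos θ = 4/5, sin θ = -3/5: (-3, -4) → (-24/5, -7/5); (124/25, -68/25) → (292/125, -644/125); (37/25, 141/25) → (571/125, 453/125)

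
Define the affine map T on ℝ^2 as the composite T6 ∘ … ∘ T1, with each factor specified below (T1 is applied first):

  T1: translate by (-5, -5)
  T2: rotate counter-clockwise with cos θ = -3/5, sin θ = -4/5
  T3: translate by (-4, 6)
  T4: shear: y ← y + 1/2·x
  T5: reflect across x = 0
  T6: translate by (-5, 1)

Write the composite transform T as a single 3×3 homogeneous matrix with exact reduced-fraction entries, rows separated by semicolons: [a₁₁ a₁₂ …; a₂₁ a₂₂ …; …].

T = [3/5 -4/5 0; -11/10 -1/5 23/2; 0 0 1]

T1 = [1 0 -5; 0 1 -5; 0 0 1]
T2·T1 = [-3/5 4/5 -1; -4/5 -3/5 7; 0 0 1]
T3·…·T1 = [-3/5 4/5 -5; -4/5 -3/5 13; 0 0 1]
T4·…·T1 = [-3/5 4/5 -5; -11/10 -1/5 21/2; 0 0 1]
T5·…·T1 = [3/5 -4/5 5; -11/10 -1/5 21/2; 0 0 1]
T6·…·T1 = [3/5 -4/5 0; -11/10 -1/5 23/2; 0 0 1]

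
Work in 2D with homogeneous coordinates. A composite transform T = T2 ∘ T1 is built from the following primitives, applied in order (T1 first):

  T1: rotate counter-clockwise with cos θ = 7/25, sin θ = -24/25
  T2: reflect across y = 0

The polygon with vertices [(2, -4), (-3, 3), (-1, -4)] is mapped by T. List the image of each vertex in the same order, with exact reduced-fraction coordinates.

image vertices: (-82/25, 76/25), (51/25, -93/25), (-103/25, 4/25)

T1 rotate counter-clockwise with cos θ = 7/25, sin θ = -24/25: (2, -4) → (-82/25, -76/25); (-3, 3) → (51/25, 93/25); (-1, -4) → (-103/25, -4/25)
T2 reflect across y = 0: (-82/25, -76/25) → (-82/25, 76/25); (51/25, 93/25) → (51/25, -93/25); (-103/25, -4/25) → (-103/25, 4/25)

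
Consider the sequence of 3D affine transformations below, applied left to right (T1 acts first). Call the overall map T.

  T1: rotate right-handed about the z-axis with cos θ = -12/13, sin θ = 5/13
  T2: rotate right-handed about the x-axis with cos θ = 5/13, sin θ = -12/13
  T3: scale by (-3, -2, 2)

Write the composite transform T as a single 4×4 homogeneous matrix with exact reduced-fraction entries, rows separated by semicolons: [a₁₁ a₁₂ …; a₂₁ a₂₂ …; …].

T = [36/13 15/13 0 0; -50/169 120/169 -24/13 0; -120/169 288/169 10/13 0; 0 0 0 1]

T1 = [-12/13 -5/13 0 0; 5/13 -12/13 0 0; 0 0 1 0; 0 0 0 1]
T2·T1 = [-12/13 -5/13 0 0; 25/169 -60/169 12/13 0; -60/169 144/169 5/13 0; 0 0 0 1]
T3·…·T1 = [36/13 15/13 0 0; -50/169 120/169 -24/13 0; -120/169 288/169 10/13 0; 0 0 0 1]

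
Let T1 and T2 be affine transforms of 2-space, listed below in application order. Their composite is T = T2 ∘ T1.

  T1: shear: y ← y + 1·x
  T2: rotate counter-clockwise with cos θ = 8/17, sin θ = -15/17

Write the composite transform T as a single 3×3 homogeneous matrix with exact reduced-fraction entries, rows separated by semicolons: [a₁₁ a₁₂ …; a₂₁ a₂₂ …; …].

T1 = [1 0 0; 1 1 0; 0 0 1]
T2·T1 = [23/17 15/17 0; -7/17 8/17 0; 0 0 1]

T = [23/17 15/17 0; -7/17 8/17 0; 0 0 1]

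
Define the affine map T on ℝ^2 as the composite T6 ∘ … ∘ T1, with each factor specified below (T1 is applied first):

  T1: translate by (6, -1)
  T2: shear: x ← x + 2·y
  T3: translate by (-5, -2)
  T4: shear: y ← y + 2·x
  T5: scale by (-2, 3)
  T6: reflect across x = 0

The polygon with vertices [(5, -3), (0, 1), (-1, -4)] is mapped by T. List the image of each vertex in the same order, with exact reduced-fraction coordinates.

T1 translate by (6, -1): (5, -3) → (11, -4); (0, 1) → (6, 0); (-1, -4) → (5, -5)
T2 shear: x ← x + 2·y: (11, -4) → (3, -4); (6, 0) → (6, 0); (5, -5) → (-5, -5)
T3 translate by (-5, -2): (3, -4) → (-2, -6); (6, 0) → (1, -2); (-5, -5) → (-10, -7)
T4 shear: y ← y + 2·x: (-2, -6) → (-2, -10); (1, -2) → (1, 0); (-10, -7) → (-10, -27)
T5 scale by (-2, 3): (-2, -10) → (4, -30); (1, 0) → (-2, 0); (-10, -27) → (20, -81)
T6 reflect across x = 0: (4, -30) → (-4, -30); (-2, 0) → (2, 0); (20, -81) → (-20, -81)

image vertices: (-4, -30), (2, 0), (-20, -81)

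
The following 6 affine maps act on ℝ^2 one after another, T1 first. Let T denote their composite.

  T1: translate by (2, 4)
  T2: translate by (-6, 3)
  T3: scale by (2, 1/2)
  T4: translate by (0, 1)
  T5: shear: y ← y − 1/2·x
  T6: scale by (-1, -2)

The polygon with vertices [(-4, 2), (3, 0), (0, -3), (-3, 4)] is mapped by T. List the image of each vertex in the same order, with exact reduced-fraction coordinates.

T1 translate by (2, 4): (-4, 2) → (-2, 6); (3, 0) → (5, 4); (0, -3) → (2, 1); (-3, 4) → (-1, 8)
T2 translate by (-6, 3): (-2, 6) → (-8, 9); (5, 4) → (-1, 7); (2, 1) → (-4, 4); (-1, 8) → (-7, 11)
T3 scale by (2, 1/2): (-8, 9) → (-16, 9/2); (-1, 7) → (-2, 7/2); (-4, 4) → (-8, 2); (-7, 11) → (-14, 11/2)
T4 translate by (0, 1): (-16, 9/2) → (-16, 11/2); (-2, 7/2) → (-2, 9/2); (-8, 2) → (-8, 3); (-14, 11/2) → (-14, 13/2)
T5 shear: y ← y − 1/2·x: (-16, 11/2) → (-16, 27/2); (-2, 9/2) → (-2, 11/2); (-8, 3) → (-8, 7); (-14, 13/2) → (-14, 27/2)
T6 scale by (-1, -2): (-16, 27/2) → (16, -27); (-2, 11/2) → (2, -11); (-8, 7) → (8, -14); (-14, 27/2) → (14, -27)

image vertices: (16, -27), (2, -11), (8, -14), (14, -27)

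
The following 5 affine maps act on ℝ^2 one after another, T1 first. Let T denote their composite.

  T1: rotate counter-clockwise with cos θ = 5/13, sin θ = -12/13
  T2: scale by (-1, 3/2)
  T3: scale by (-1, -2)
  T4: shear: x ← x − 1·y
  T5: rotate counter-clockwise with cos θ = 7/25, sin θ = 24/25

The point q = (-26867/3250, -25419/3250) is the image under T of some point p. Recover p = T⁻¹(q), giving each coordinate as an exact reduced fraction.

T1 = [5/13 12/13 0; -12/13 5/13 0; 0 0 1]
T2·T1 = [-5/13 -12/13 0; -18/13 15/26 0; 0 0 1]
T3·…·T1 = [5/13 12/13 0; 36/13 -15/13 0; 0 0 1]
T4·…·T1 = [-31/13 27/13 0; 36/13 -15/13 0; 0 0 1]
T5·…·T1 = [-1081/325 549/325 0; -492/325 543/325 0; 0 0 1]
det M = -3; M⁻¹ = [-181/325 183/325 0; -164/325 1081/975 0; 0 0 1]
M⁻¹ · (-26867/3250, -25419/3250)ᵀ = (1/5, -9/2)ᵀ

p = (1/5, -9/2)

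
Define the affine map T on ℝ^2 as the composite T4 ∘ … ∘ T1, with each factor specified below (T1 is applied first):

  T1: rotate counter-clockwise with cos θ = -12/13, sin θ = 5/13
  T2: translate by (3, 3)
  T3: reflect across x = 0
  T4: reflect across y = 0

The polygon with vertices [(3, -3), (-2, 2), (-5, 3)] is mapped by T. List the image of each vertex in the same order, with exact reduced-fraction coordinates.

image vertices: (-18/13, -90/13), (-53/13, -5/13), (-84/13, 22/13)

T1 rotate counter-clockwise with cos θ = -12/13, sin θ = 5/13: (3, -3) → (-21/13, 51/13); (-2, 2) → (14/13, -34/13); (-5, 3) → (45/13, -61/13)
T2 translate by (3, 3): (-21/13, 51/13) → (18/13, 90/13); (14/13, -34/13) → (53/13, 5/13); (45/13, -61/13) → (84/13, -22/13)
T3 reflect across x = 0: (18/13, 90/13) → (-18/13, 90/13); (53/13, 5/13) → (-53/13, 5/13); (84/13, -22/13) → (-84/13, -22/13)
T4 reflect across y = 0: (-18/13, 90/13) → (-18/13, -90/13); (-53/13, 5/13) → (-53/13, -5/13); (-84/13, -22/13) → (-84/13, 22/13)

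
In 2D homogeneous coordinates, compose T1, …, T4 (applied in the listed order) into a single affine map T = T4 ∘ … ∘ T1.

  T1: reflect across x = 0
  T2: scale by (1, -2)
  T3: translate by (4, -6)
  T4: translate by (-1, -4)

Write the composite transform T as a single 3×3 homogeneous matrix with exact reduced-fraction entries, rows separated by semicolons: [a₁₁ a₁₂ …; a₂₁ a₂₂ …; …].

T1 = [-1 0 0; 0 1 0; 0 0 1]
T2·T1 = [-1 0 0; 0 -2 0; 0 0 1]
T3·…·T1 = [-1 0 4; 0 -2 -6; 0 0 1]
T4·…·T1 = [-1 0 3; 0 -2 -10; 0 0 1]

T = [-1 0 3; 0 -2 -10; 0 0 1]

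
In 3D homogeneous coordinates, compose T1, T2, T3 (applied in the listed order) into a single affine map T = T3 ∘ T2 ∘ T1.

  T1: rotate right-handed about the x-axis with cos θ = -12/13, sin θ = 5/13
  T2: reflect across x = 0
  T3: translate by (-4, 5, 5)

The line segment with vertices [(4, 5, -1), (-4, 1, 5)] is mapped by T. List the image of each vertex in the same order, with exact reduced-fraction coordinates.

T1 rotate right-handed about the x-axis with cos θ = -12/13, sin θ = 5/13: (4, 5, -1) → (4, -55/13, 37/13); (-4, 1, 5) → (-4, -37/13, -55/13)
T2 reflect across x = 0: (4, -55/13, 37/13) → (-4, -55/13, 37/13); (-4, -37/13, -55/13) → (4, -37/13, -55/13)
T3 translate by (-4, 5, 5): (-4, -55/13, 37/13) → (-8, 10/13, 102/13); (4, -37/13, -55/13) → (0, 28/13, 10/13)

image vertices: (-8, 10/13, 102/13), (0, 28/13, 10/13)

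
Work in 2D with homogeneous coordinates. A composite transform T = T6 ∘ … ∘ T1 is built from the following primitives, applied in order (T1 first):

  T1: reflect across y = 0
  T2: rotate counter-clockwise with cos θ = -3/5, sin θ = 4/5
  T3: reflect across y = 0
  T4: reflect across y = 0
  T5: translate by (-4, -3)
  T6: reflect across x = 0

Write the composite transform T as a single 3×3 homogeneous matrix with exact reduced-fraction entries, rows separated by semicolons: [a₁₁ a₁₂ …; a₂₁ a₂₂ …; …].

T1 = [1 0 0; 0 -1 0; 0 0 1]
T2·T1 = [-3/5 4/5 0; 4/5 3/5 0; 0 0 1]
T3·…·T1 = [-3/5 4/5 0; -4/5 -3/5 0; 0 0 1]
T4·…·T1 = [-3/5 4/5 0; 4/5 3/5 0; 0 0 1]
T5·…·T1 = [-3/5 4/5 -4; 4/5 3/5 -3; 0 0 1]
T6·…·T1 = [3/5 -4/5 4; 4/5 3/5 -3; 0 0 1]

T = [3/5 -4/5 4; 4/5 3/5 -3; 0 0 1]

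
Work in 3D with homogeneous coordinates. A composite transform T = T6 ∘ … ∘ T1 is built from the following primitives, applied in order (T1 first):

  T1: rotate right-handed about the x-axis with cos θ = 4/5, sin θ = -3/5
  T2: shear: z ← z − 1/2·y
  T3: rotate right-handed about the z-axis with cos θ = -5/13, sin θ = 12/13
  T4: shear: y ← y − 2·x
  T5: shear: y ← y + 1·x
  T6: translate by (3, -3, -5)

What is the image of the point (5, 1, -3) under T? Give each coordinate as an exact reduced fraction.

T(p) = (2, 3, -15/2)

T1 rotate right-handed about the x-axis with cos θ = 4/5, sin θ = -3/5: (5, 1, -3) → (5, -1, -3)
T2 shear: z ← z − 1/2·y: (5, -1, -3) → (5, -1, -5/2)
T3 rotate right-handed about the z-axis with cos θ = -5/13, sin θ = 12/13: (5, -1, -5/2) → (-1, 5, -5/2)
T4 shear: y ← y − 2·x: (-1, 5, -5/2) → (-1, 7, -5/2)
T5 shear: y ← y + 1·x: (-1, 7, -5/2) → (-1, 6, -5/2)
T6 translate by (3, -3, -5): (-1, 6, -5/2) → (2, 3, -15/2)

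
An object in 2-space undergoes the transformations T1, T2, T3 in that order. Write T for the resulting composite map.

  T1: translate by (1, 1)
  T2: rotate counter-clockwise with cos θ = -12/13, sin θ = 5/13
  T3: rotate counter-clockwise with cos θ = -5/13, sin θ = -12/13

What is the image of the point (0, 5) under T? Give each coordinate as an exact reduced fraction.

T(p) = (-594/169, 839/169)

T1 translate by (1, 1): (0, 5) → (1, 6)
T2 rotate counter-clockwise with cos θ = -12/13, sin θ = 5/13: (1, 6) → (-42/13, -67/13)
T3 rotate counter-clockwise with cos θ = -5/13, sin θ = -12/13: (-42/13, -67/13) → (-594/169, 839/169)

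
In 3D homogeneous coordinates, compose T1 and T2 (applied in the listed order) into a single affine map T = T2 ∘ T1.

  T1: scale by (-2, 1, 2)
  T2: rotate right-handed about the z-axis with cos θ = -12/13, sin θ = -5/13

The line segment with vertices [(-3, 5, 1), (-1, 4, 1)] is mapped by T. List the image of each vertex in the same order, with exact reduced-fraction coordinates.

image vertices: (-47/13, -90/13, 2), (-4/13, -58/13, 2)

T1 scale by (-2, 1, 2): (-3, 5, 1) → (6, 5, 2); (-1, 4, 1) → (2, 4, 2)
T2 rotate right-handed about the z-axis with cos θ = -12/13, sin θ = -5/13: (6, 5, 2) → (-47/13, -90/13, 2); (2, 4, 2) → (-4/13, -58/13, 2)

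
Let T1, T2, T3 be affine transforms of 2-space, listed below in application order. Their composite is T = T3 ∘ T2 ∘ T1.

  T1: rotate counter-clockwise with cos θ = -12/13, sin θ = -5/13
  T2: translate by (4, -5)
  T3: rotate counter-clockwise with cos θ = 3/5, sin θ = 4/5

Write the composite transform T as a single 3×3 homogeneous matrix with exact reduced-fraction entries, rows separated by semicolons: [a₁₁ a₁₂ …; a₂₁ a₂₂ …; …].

T = [-16/65 63/65 32/5; -63/65 -16/65 1/5; 0 0 1]

T1 = [-12/13 5/13 0; -5/13 -12/13 0; 0 0 1]
T2·T1 = [-12/13 5/13 4; -5/13 -12/13 -5; 0 0 1]
T3·…·T1 = [-16/65 63/65 32/5; -63/65 -16/65 1/5; 0 0 1]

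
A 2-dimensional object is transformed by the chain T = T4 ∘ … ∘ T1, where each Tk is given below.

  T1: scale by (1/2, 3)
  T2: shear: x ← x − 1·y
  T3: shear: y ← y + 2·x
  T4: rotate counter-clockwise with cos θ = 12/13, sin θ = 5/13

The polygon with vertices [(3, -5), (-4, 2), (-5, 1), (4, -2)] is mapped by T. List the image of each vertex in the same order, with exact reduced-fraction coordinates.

image vertices: (108/13, 597/26), (-46/13, -160/13), (-2, -19/2), (46/13, 160/13)

T1 scale by (1/2, 3): (3, -5) → (3/2, -15); (-4, 2) → (-2, 6); (-5, 1) → (-5/2, 3); (4, -2) → (2, -6)
T2 shear: x ← x − 1·y: (3/2, -15) → (33/2, -15); (-2, 6) → (-8, 6); (-5/2, 3) → (-11/2, 3); (2, -6) → (8, -6)
T3 shear: y ← y + 2·x: (33/2, -15) → (33/2, 18); (-8, 6) → (-8, -10); (-11/2, 3) → (-11/2, -8); (8, -6) → (8, 10)
T4 rotate counter-clockwise with cos θ = 12/13, sin θ = 5/13: (33/2, 18) → (108/13, 597/26); (-8, -10) → (-46/13, -160/13); (-11/2, -8) → (-2, -19/2); (8, 10) → (46/13, 160/13)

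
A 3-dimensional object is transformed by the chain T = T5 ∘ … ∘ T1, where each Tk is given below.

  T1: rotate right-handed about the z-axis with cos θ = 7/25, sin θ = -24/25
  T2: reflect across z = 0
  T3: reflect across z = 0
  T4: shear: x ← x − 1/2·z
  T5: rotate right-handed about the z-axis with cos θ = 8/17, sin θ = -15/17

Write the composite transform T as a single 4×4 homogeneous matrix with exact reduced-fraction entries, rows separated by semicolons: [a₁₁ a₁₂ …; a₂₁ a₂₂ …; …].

T1 = [7/25 24/25 0 0; -24/25 7/25 0 0; 0 0 1 0; 0 0 0 1]
T2·T1 = [7/25 24/25 0 0; -24/25 7/25 0 0; 0 0 -1 0; 0 0 0 1]
T3·…·T1 = [7/25 24/25 0 0; -24/25 7/25 0 0; 0 0 1 0; 0 0 0 1]
T4·…·T1 = [7/25 24/25 -1/2 0; -24/25 7/25 0 0; 0 0 1 0; 0 0 0 1]
T5·…·T1 = [-304/425 297/425 -4/17 0; -297/425 -304/425 15/34 0; 0 0 1 0; 0 0 0 1]

T = [-304/425 297/425 -4/17 0; -297/425 -304/425 15/34 0; 0 0 1 0; 0 0 0 1]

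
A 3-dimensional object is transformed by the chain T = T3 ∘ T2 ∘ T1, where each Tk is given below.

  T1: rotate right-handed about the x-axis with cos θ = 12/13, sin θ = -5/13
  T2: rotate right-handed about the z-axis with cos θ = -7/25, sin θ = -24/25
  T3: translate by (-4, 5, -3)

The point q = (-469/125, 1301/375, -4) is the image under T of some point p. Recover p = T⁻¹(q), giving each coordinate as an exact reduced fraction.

p = (7/5, 1, -2/3)

T1 = [1 0 0 0; 0 12/13 5/13 0; 0 -5/13 12/13 0; 0 0 0 1]
T2·T1 = [-7/25 288/325 24/65 0; -24/25 -84/325 -7/65 0; 0 -5/13 12/13 0; 0 0 0 1]
T3·…·T1 = [-7/25 288/325 24/65 -4; -24/25 -84/325 -7/65 5; 0 -5/13 12/13 -3; 0 0 0 1]
det M = 1; M⁻¹ = [-7/25 -24/25 0 92/25; 288/325 -84/325 -5/13 1197/325; 24/65 -7/65 12/13 311/65; 0 0 0 1]
M⁻¹ · (-469/125, 1301/375, -4)ᵀ = (7/5, 1, -2/3)ᵀ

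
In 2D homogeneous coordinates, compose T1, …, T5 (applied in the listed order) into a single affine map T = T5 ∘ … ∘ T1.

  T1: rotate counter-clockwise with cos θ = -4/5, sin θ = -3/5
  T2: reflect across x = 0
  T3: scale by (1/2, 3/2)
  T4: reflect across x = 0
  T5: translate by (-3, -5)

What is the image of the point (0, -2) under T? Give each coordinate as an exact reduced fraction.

T1 rotate counter-clockwise with cos θ = -4/5, sin θ = -3/5: (0, -2) → (-6/5, 8/5)
T2 reflect across x = 0: (-6/5, 8/5) → (6/5, 8/5)
T3 scale by (1/2, 3/2): (6/5, 8/5) → (3/5, 12/5)
T4 reflect across x = 0: (3/5, 12/5) → (-3/5, 12/5)
T5 translate by (-3, -5): (-3/5, 12/5) → (-18/5, -13/5)

T(p) = (-18/5, -13/5)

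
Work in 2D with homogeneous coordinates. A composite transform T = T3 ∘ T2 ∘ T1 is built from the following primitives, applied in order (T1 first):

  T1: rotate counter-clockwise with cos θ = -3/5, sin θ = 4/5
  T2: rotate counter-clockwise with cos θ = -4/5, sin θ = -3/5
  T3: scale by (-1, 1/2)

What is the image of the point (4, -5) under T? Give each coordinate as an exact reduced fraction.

T(p) = (-61/25, -74/25)

T1 rotate counter-clockwise with cos θ = -3/5, sin θ = 4/5: (4, -5) → (8/5, 31/5)
T2 rotate counter-clockwise with cos θ = -4/5, sin θ = -3/5: (8/5, 31/5) → (61/25, -148/25)
T3 scale by (-1, 1/2): (61/25, -148/25) → (-61/25, -74/25)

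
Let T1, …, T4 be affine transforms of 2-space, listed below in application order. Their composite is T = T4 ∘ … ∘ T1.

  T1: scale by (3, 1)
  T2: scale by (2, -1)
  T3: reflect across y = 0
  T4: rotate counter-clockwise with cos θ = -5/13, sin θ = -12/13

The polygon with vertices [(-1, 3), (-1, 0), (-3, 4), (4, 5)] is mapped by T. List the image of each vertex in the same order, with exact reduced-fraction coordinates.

T1 scale by (3, 1): (-1, 3) → (-3, 3); (-1, 0) → (-3, 0); (-3, 4) → (-9, 4); (4, 5) → (12, 5)
T2 scale by (2, -1): (-3, 3) → (-6, -3); (-3, 0) → (-6, 0); (-9, 4) → (-18, -4); (12, 5) → (24, -5)
T3 reflect across y = 0: (-6, -3) → (-6, 3); (-6, 0) → (-6, 0); (-18, -4) → (-18, 4); (24, -5) → (24, 5)
T4 rotate counter-clockwise with cos θ = -5/13, sin θ = -12/13: (-6, 3) → (66/13, 57/13); (-6, 0) → (30/13, 72/13); (-18, 4) → (138/13, 196/13); (24, 5) → (-60/13, -313/13)

image vertices: (66/13, 57/13), (30/13, 72/13), (138/13, 196/13), (-60/13, -313/13)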